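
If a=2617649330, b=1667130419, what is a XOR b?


2617649330 ^ 1667130419 = 4283976833

4283976833


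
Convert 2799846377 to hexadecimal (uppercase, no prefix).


2799846377 = A6E243E9 hex

A6E243E9


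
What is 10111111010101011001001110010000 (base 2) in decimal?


10111111010101011001001110010000 in decimal = 3210056592

3210056592


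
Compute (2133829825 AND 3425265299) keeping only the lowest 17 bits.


Step 1: 2133829825 & 3425265299 = 1277763713
Step 2: 1277763713 & 131071 = 73857

73857


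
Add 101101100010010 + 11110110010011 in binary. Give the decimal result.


101101100010010 + 11110110010011 = 1001100010100101 = 39077

39077


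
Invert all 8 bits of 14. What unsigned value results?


14 ^ 255 = 241

241


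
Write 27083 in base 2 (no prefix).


27083 = 110100111001011 in binary

110100111001011


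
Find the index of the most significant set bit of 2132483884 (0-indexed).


0b1111111000110110001111100101100. Highest set bit at position 30

30


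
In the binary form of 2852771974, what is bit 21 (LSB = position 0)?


0b10101010000010011101100010000110, position 21 = 0

0


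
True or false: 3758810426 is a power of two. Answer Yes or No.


0b11100000000010101110010100111010. Multiple bits set => No

No


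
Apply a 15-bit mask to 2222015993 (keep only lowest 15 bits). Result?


2222015993 & 32767 = 17913

17913


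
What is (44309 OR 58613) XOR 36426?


Step 1: 44309 | 58613 = 60917
Step 2: 60917 ^ 36426 = 25535

25535


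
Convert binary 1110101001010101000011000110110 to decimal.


1110101001010101000011000110110 in decimal = 1965721142

1965721142


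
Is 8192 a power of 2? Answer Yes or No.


0b10000000000000. Only one bit set => Yes

Yes


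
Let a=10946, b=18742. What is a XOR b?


10946 ^ 18742 = 25588

25588


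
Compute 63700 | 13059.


0b1111100011010100 | 0b11001100000011 = 0b1111101111010111 = 64471

64471


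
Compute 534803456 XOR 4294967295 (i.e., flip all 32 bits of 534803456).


534803456 ^ 4294967295 = 3760163839

3760163839


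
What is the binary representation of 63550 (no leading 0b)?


63550 = 1111100000111110 in binary

1111100000111110


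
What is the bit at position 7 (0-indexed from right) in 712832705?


0b101010011111001111011011000001, position 7 = 1

1


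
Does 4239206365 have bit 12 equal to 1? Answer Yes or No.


0b11111100101011010010011111011101, bit 12 = 0. No

No


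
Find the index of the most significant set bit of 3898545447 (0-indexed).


0b11101000010111110001010100100111. Highest set bit at position 31

31


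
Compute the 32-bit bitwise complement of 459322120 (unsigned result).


~0b11011011000001011001100001000 = 0b11100100100111110100110011110111 = 3835645175 (32-bit unsigned)

3835645175


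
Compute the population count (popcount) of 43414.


0b1010100110010110 has 8 set bits

8


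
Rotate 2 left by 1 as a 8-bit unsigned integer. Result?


Rotate 0b10 left by 1 (8-bit) = 0b100 = 4

4


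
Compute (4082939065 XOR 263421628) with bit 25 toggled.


Step 1: 4082939065 ^ 263421628 = 4243573253
Step 2: 4243573253 ^ (1 << 25) = 4243573253 ^ 33554432 = 4277127685

4277127685


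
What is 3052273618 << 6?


0b10110101111011011111111111010010 << 6 = 0b10110101111011011111111111010010000000 = 195345511552

195345511552


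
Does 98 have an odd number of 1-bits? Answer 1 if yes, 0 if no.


0b1100010 has 3 ones => parity 1

1


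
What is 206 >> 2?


0b11001110 >> 2 = 0b110011 = 51

51


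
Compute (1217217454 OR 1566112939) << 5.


Step 1: 1217217454 | 1566112939 = 1574829999
Step 2: 1574829999 << 5 = 50394559968

50394559968


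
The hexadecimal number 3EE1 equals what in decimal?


3EE1 hex = 16097 decimal

16097


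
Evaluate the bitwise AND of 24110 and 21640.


0b101111000101110 & 0b101010010001000 = 0b101010000001000 = 21512

21512


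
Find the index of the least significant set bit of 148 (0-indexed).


0b10010100. Lowest set bit at position 2

2


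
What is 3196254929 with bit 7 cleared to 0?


3196254929 & ~(1 << 7) = 3196254801

3196254801


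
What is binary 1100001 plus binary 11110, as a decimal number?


1100001 + 11110 = 1111111 = 127

127


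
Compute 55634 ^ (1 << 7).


55634 ^ (1 << 7) = 55634 ^ 128 = 55762

55762


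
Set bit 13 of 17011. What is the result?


17011 | (1 << 13) = 17011 | 8192 = 25203

25203


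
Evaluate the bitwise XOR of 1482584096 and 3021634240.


0b1011000010111100111000000100000 ^ 0b10110100000110100111101011000000 = 0b11101100010001000000101011100000 = 3963882208

3963882208


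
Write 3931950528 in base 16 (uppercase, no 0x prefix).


3931950528 = EA5CCDC0 hex

EA5CCDC0


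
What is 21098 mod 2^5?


21098 & 31 = 10

10


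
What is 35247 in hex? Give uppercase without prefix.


35247 = 89AF hex

89AF


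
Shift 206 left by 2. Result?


0b11001110 << 2 = 0b1100111000 = 824

824


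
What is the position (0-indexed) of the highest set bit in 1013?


0b1111110101. Highest set bit at position 9

9


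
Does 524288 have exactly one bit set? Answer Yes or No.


0b10000000000000000000. Only one bit set => Yes

Yes


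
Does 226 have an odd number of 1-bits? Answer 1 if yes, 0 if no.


0b11100010 has 4 ones => parity 0

0


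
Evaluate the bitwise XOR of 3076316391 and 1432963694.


0b10110111010111001101110011100111 ^ 0b1010101011010010100101001101110 = 0b11100010001101011001011010001001 = 3795162761

3795162761


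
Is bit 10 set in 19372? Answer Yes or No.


0b100101110101100, bit 10 = 0. No

No


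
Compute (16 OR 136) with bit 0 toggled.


Step 1: 16 | 136 = 152
Step 2: 152 ^ (1 << 0) = 152 ^ 1 = 153

153


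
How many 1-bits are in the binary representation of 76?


0b1001100 has 3 set bits

3


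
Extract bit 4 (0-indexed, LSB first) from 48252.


0b1011110001111100, position 4 = 1

1


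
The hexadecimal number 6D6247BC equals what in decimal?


6D6247BC hex = 1835157436 decimal

1835157436


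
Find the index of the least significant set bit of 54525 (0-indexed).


0b1101010011111101. Lowest set bit at position 0

0


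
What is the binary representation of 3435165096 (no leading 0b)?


3435165096 = 11001100110000000111010110101000 in binary

11001100110000000111010110101000


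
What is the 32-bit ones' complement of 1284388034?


1284388034 ^ 4294967295 = 3010579261

3010579261


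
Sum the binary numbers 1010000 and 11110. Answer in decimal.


1010000 + 11110 = 1101110 = 110

110


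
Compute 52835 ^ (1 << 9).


52835 ^ (1 << 9) = 52835 ^ 512 = 52323

52323


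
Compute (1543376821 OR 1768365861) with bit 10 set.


Step 1: 1543376821 | 1768365861 = 2080317365
Step 2: 2080317365 | (1 << 10) = 2080317365 | 1024 = 2080317365

2080317365


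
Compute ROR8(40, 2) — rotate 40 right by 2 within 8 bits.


Rotate 0b101000 right by 2 (8-bit) = 0b1010 = 10

10


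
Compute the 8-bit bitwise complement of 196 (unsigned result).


~0b11000100 = 0b111011 = 59 (8-bit unsigned)

59


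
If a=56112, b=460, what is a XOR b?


56112 ^ 460 = 56060

56060


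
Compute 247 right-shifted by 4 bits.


0b11110111 >> 4 = 0b1111 = 15

15


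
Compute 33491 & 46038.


0b1000001011010011 & 0b1011001111010110 = 0b1000001011010010 = 33490

33490


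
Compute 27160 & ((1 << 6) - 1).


27160 & 63 = 24

24


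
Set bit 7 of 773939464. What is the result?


773939464 | (1 << 7) = 773939464 | 128 = 773939592

773939592


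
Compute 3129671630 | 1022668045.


0b10111010100010101111111111001110 | 0b111100111101001010110100001101 = 0b10111110111111101111111111001111 = 3204382671

3204382671


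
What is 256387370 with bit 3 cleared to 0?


256387370 & ~(1 << 3) = 256387362

256387362


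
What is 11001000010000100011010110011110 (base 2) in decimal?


11001000010000100011010110011110 in decimal = 3359782302

3359782302


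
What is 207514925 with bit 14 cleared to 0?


207514925 & ~(1 << 14) = 207498541

207498541


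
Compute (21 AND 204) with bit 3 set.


Step 1: 21 & 204 = 4
Step 2: 4 | (1 << 3) = 4 | 8 = 12

12


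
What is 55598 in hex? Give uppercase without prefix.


55598 = D92E hex

D92E


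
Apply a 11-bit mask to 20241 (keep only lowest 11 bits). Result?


20241 & 2047 = 1809

1809


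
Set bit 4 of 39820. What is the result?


39820 | (1 << 4) = 39820 | 16 = 39836

39836


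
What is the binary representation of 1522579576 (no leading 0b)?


1522579576 = 1011010110000001011100001111000 in binary

1011010110000001011100001111000


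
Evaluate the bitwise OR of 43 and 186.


0b101011 | 0b10111010 = 0b10111011 = 187

187


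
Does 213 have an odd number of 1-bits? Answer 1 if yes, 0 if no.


0b11010101 has 5 ones => parity 1

1


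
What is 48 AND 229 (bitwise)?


0b110000 & 0b11100101 = 0b100000 = 32

32


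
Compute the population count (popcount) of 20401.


0b100111110110001 has 9 set bits

9


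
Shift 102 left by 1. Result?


0b1100110 << 1 = 0b11001100 = 204

204


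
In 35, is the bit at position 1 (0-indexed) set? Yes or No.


0b100011, bit 1 = 1. Yes

Yes


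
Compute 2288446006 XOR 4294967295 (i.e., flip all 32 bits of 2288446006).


2288446006 ^ 4294967295 = 2006521289

2006521289


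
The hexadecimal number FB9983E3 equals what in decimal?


FB9983E3 hex = 4221141987 decimal

4221141987


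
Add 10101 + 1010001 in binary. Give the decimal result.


10101 + 1010001 = 1100110 = 102

102


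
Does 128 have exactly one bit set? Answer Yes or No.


0b10000000. Only one bit set => Yes

Yes


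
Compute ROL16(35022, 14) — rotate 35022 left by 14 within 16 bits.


Rotate 0b1000100011001110 left by 14 (16-bit) = 0b1010001000110011 = 41523

41523


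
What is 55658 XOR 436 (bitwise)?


0b1101100101101010 ^ 0b110110100 = 0b1101100011011110 = 55518

55518


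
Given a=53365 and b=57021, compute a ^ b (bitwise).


53365 ^ 57021 = 3784

3784


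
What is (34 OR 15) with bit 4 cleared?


Step 1: 34 | 15 = 47
Step 2: 47 & ~(1 << 4) = 47

47


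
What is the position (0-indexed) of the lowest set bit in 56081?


0b1101101100010001. Lowest set bit at position 0

0


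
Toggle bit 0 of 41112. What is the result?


41112 ^ (1 << 0) = 41112 ^ 1 = 41113

41113


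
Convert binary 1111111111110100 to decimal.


1111111111110100 in decimal = 65524

65524


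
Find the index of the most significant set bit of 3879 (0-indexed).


0b111100100111. Highest set bit at position 11

11


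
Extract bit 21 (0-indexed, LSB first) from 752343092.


0b101100110101111101100000110100, position 21 = 0

0


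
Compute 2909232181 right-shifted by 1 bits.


0b10101101011001110101110000110101 >> 1 = 0b1010110101100111010111000011010 = 1454616090

1454616090


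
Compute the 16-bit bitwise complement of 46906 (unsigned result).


~0b1011011100111010 = 0b100100011000101 = 18629 (16-bit unsigned)

18629


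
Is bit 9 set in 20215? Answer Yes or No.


0b100111011110111, bit 9 = 1. Yes

Yes


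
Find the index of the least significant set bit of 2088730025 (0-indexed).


0b1111100011111110111110110101001. Lowest set bit at position 0

0


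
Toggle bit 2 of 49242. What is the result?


49242 ^ (1 << 2) = 49242 ^ 4 = 49246

49246


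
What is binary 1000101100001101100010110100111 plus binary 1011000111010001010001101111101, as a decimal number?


1000101100001101100010110100111 + 1011000111010001010001101111101 = 10011110011011110110100100100100 = 2658101540

2658101540


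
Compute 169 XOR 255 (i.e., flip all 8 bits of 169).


169 ^ 255 = 86

86


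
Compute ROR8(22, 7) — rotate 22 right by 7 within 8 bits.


Rotate 0b10110 right by 7 (8-bit) = 0b101100 = 44

44


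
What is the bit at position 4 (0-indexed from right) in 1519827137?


0b1011010100101101011100011000001, position 4 = 0

0


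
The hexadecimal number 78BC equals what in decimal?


78BC hex = 30908 decimal

30908


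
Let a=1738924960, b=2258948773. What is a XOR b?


1738924960 ^ 2258948773 = 3774951685

3774951685


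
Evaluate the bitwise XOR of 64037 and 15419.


0b1111101000100101 ^ 0b11110000111011 = 0b1100011000011110 = 50718

50718


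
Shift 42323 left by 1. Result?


0b1010010101010011 << 1 = 0b10100101010100110 = 84646

84646


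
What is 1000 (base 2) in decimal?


1000 in decimal = 8

8


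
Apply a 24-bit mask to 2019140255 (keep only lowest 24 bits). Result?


2019140255 & 16777215 = 5874335

5874335


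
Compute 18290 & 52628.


0b100011101110010 & 0b1100110110010100 = 0b100010100010000 = 17680

17680


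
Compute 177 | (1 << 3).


177 | (1 << 3) = 177 | 8 = 185

185


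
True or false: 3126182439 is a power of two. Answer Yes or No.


0b10111010010101011100001000100111. Multiple bits set => No

No


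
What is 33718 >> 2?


0b1000001110110110 >> 2 = 0b10000011101101 = 8429

8429


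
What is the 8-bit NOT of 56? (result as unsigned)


~0b111000 = 0b11000111 = 199 (8-bit unsigned)

199


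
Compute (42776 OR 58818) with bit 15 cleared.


Step 1: 42776 | 58818 = 59354
Step 2: 59354 & ~(1 << 15) = 26586

26586


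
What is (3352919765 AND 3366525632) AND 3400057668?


Step 1: 3352919765 & 3366525632 = 3230210752
Step 2: 3230210752 & 3400057668 = 3230138944

3230138944


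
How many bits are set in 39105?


0b1001100011000001 has 6 set bits

6


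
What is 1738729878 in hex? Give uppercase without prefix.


1738729878 = 67A2E996 hex

67A2E996


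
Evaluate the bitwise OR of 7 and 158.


0b111 | 0b10011110 = 0b10011111 = 159

159


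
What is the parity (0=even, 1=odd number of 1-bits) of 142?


0b10001110 has 4 ones => parity 0

0


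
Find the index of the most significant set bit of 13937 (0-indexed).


0b11011001110001. Highest set bit at position 13

13


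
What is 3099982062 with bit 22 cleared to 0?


3099982062 & ~(1 << 22) = 3095787758

3095787758


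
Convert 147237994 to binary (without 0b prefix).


147237994 = 1000110001101010110001101010 in binary

1000110001101010110001101010


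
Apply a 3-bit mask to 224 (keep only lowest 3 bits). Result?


224 & 7 = 0

0


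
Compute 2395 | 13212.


0b100101011011 | 0b11001110011100 = 0b11101111011111 = 15327

15327


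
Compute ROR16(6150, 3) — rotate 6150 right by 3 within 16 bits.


Rotate 0b1100000000110 right by 3 (16-bit) = 0b1100001100000000 = 49920

49920


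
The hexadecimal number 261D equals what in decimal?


261D hex = 9757 decimal

9757


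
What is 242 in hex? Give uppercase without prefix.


242 = F2 hex

F2


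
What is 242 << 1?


0b11110010 << 1 = 0b111100100 = 484

484


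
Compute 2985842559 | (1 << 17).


2985842559 | (1 << 17) = 2985842559 | 131072 = 2985973631

2985973631


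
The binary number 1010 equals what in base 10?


1010 in decimal = 10

10


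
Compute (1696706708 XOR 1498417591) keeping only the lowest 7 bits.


Step 1: 1696706708 ^ 1498417591 = 1014085923
Step 2: 1014085923 & 127 = 35

35


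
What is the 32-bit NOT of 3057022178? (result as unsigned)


~0b10110110001101100111010011100010 = 0b1001001110010011000101100011101 = 1237945117 (32-bit unsigned)

1237945117


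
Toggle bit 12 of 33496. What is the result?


33496 ^ (1 << 12) = 33496 ^ 4096 = 37592

37592


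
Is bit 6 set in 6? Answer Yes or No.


0b110, bit 6 = 0. No

No


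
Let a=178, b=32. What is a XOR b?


178 ^ 32 = 146

146


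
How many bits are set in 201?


0b11001001 has 4 set bits

4


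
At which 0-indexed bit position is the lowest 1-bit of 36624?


0b1000111100010000. Lowest set bit at position 4

4


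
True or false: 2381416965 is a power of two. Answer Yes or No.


0b10001101111100011000101000000101. Multiple bits set => No

No


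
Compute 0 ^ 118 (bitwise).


0b0 ^ 0b1110110 = 0b1110110 = 118

118


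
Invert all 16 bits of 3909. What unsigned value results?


3909 ^ 65535 = 61626

61626


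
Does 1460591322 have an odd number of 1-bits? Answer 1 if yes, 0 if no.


0b1010111000011101101101011011010 has 18 ones => parity 0

0


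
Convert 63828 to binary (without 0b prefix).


63828 = 1111100101010100 in binary

1111100101010100


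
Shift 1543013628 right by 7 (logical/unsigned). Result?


0b1011011111110001000010011111100 >> 7 = 0b101101111111000100001001 = 12054793

12054793


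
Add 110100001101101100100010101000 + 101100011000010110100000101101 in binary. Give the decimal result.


110100001101101100100010101000 + 101100011000010110100000101101 = 1100000100110000011000011010101 = 1620586709

1620586709


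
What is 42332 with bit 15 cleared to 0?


42332 & ~(1 << 15) = 9564

9564


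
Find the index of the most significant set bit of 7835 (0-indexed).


0b1111010011011. Highest set bit at position 12

12


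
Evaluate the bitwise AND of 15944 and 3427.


0b11111001001000 & 0b110101100011 = 0b110001000000 = 3136

3136


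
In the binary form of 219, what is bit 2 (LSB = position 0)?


0b11011011, position 2 = 0

0


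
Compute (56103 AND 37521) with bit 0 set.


Step 1: 56103 & 37521 = 37377
Step 2: 37377 | (1 << 0) = 37377 | 1 = 37377

37377


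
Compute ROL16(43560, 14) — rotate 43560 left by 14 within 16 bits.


Rotate 0b1010101000101000 left by 14 (16-bit) = 0b10101010001010 = 10890

10890


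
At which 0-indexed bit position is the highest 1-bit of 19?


0b10011. Highest set bit at position 4

4


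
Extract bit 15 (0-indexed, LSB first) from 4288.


0b1000011000000, position 15 = 0

0


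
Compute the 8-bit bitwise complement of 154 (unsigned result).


~0b10011010 = 0b1100101 = 101 (8-bit unsigned)

101


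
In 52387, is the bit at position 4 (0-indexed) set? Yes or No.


0b1100110010100011, bit 4 = 0. No

No


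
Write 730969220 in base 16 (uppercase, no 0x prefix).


730969220 = 2B91B484 hex

2B91B484


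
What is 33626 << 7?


0b1000001101011010 << 7 = 0b10000011010110100000000 = 4304128

4304128


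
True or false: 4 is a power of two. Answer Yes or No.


0b100. Only one bit set => Yes

Yes


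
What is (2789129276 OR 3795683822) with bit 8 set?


Step 1: 2789129276 | 3795683822 = 3862937086
Step 2: 3862937086 | (1 << 8) = 3862937086 | 256 = 3862937086

3862937086


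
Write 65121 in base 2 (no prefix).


65121 = 1111111001100001 in binary

1111111001100001


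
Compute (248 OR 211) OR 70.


Step 1: 248 | 211 = 251
Step 2: 251 | 70 = 255

255


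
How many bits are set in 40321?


0b1001110110000001 has 7 set bits

7


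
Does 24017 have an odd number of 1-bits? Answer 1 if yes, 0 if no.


0b101110111010001 has 9 ones => parity 1

1


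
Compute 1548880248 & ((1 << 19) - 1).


1548880248 & 524287 = 133496

133496


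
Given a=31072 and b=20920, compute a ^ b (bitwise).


31072 ^ 20920 = 10456

10456


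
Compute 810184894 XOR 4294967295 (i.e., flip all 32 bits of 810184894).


810184894 ^ 4294967295 = 3484782401

3484782401


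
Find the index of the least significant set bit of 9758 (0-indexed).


0b10011000011110. Lowest set bit at position 1

1


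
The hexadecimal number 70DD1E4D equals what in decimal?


70DD1E4D hex = 1893539405 decimal

1893539405


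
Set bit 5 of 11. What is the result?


11 | (1 << 5) = 11 | 32 = 43

43


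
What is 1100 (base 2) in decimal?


1100 in decimal = 12

12


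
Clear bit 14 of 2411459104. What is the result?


2411459104 & ~(1 << 14) = 2411442720

2411442720


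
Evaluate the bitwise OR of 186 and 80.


0b10111010 | 0b1010000 = 0b11111010 = 250

250


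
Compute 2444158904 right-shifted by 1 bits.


0b10010001101011101110011110111000 >> 1 = 0b1001000110101110111001111011100 = 1222079452

1222079452


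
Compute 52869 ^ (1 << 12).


52869 ^ (1 << 12) = 52869 ^ 4096 = 56965

56965


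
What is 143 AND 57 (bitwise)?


0b10001111 & 0b111001 = 0b1001 = 9

9


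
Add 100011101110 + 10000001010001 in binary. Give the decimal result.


100011101110 + 10000001010001 = 10100100111111 = 10559

10559


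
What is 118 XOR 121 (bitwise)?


0b1110110 ^ 0b1111001 = 0b1111 = 15

15


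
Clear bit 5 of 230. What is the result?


230 & ~(1 << 5) = 198

198


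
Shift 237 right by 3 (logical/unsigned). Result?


0b11101101 >> 3 = 0b11101 = 29

29


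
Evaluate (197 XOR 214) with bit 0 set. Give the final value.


Step 1: 197 ^ 214 = 19
Step 2: 19 | (1 << 0) = 19 | 1 = 19

19


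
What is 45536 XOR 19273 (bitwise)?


0b1011000111100000 ^ 0b100101101001001 = 0b1111101010101001 = 64169

64169


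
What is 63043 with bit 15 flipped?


63043 ^ (1 << 15) = 63043 ^ 32768 = 30275

30275


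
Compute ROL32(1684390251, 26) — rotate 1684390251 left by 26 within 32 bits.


Rotate 0b1100100011001011100000101101011 left by 26 (32-bit) = 0b10101101100100011001011100000101 = 2911999749

2911999749


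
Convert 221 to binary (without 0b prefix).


221 = 11011101 in binary

11011101


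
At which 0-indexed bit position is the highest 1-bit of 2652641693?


0b10011110000111000001100110011101. Highest set bit at position 31

31


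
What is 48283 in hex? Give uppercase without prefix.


48283 = BC9B hex

BC9B


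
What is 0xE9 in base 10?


E9 hex = 233 decimal

233


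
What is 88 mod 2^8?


88 & 255 = 88

88


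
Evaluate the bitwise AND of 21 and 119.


0b10101 & 0b1110111 = 0b10101 = 21

21


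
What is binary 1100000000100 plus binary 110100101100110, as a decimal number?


1100000000100 + 110100101100110 = 1000000101101010 = 33130

33130


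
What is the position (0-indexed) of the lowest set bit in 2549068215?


0b10010111111011111011000110110111. Lowest set bit at position 0

0


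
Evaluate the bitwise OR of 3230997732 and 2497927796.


0b11000000100101010001110011100100 | 0b10010100111000110101101001110100 = 0b11010100111101110101111011110100 = 3572981492

3572981492


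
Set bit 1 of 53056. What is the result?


53056 | (1 << 1) = 53056 | 2 = 53058

53058


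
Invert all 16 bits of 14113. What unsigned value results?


14113 ^ 65535 = 51422

51422


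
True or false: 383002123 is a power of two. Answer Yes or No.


0b10110110101000010011000001011. Multiple bits set => No

No


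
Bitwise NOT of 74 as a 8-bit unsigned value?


~0b1001010 = 0b10110101 = 181 (8-bit unsigned)

181


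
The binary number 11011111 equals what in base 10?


11011111 in decimal = 223

223


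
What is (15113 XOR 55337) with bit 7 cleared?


Step 1: 15113 ^ 55337 = 58144
Step 2: 58144 & ~(1 << 7) = 58144

58144


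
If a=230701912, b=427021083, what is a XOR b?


230701912 ^ 427021083 = 347334723

347334723


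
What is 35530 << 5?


0b1000101011001010 << 5 = 0b100010101100101000000 = 1136960

1136960


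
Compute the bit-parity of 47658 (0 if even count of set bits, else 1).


0b1011101000101010 has 8 ones => parity 0

0


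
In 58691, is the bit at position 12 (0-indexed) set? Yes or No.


0b1110010101000011, bit 12 = 0. No

No


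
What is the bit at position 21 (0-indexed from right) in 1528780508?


0b1011011000111110101011011011100, position 21 = 0

0


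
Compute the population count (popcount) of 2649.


0b101001011001 has 6 set bits

6


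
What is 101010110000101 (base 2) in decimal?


101010110000101 in decimal = 21893

21893


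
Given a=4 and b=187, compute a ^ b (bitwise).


4 ^ 187 = 191

191


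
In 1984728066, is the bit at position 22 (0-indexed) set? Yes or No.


0b1110110010011001000110000000010, bit 22 = 1. Yes

Yes


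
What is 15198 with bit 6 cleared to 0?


15198 & ~(1 << 6) = 15134

15134


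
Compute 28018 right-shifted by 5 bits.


0b110110101110010 >> 5 = 0b1101101011 = 875

875


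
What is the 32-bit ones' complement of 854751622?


854751622 ^ 4294967295 = 3440215673

3440215673


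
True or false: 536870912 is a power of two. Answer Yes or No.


0b100000000000000000000000000000. Only one bit set => Yes

Yes


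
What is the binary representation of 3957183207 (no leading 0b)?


3957183207 = 11101011110111011101001011100111 in binary

11101011110111011101001011100111


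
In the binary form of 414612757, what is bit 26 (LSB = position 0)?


0b11000101101100111110100010101, position 26 = 0

0


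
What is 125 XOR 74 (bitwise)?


0b1111101 ^ 0b1001010 = 0b110111 = 55

55


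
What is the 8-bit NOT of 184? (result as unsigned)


~0b10111000 = 0b1000111 = 71 (8-bit unsigned)

71


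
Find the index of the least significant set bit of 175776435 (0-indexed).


0b1010011110100010001010110011. Lowest set bit at position 0

0


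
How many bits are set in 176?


0b10110000 has 3 set bits

3


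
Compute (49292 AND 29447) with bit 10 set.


Step 1: 49292 & 29447 = 16388
Step 2: 16388 | (1 << 10) = 16388 | 1024 = 17412

17412


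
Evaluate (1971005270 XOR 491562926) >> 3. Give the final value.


Step 1: 1971005270 ^ 491562926 = 1748467960
Step 2: 1748467960 >> 3 = 218558495

218558495


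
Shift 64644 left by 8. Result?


0b1111110010000100 << 8 = 0b111111001000010000000000 = 16548864

16548864


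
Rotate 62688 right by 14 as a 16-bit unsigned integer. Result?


Rotate 0b1111010011100000 right by 14 (16-bit) = 0b1101001110000011 = 54147

54147


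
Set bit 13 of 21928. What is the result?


21928 | (1 << 13) = 21928 | 8192 = 30120

30120


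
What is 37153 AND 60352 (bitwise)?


0b1001000100100001 & 0b1110101111000000 = 0b1000000100000000 = 33024

33024


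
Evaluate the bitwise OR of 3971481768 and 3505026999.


0b11101100101110000000000010101000 | 0b11010000111010100111011110110111 = 0b11111100111110100111011110111111 = 4244273087

4244273087


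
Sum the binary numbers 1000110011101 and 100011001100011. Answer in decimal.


1000110011101 + 100011001100011 = 101100000000000 = 22528

22528


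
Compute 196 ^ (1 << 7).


196 ^ (1 << 7) = 196 ^ 128 = 68

68


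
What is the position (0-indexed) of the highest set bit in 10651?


0b10100110011011. Highest set bit at position 13

13


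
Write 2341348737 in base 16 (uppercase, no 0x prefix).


2341348737 = 8B8E2581 hex

8B8E2581


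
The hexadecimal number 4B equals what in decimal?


4B hex = 75 decimal

75


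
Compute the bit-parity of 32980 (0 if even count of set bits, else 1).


0b1000000011010100 has 5 ones => parity 1

1


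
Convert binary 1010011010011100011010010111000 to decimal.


1010011010011100011010010111000 in decimal = 1397634232

1397634232


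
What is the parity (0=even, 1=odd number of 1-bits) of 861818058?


0b110011010111100100110011001010 has 16 ones => parity 0

0


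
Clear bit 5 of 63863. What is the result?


63863 & ~(1 << 5) = 63831

63831


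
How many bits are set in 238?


0b11101110 has 6 set bits

6


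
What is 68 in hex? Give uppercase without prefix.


68 = 44 hex

44


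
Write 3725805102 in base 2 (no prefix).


3725805102 = 11011110000100110100011000101110 in binary

11011110000100110100011000101110


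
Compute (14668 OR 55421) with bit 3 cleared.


Step 1: 14668 | 55421 = 63869
Step 2: 63869 & ~(1 << 3) = 63861

63861


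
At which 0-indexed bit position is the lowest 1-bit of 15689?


0b11110101001001. Lowest set bit at position 0

0


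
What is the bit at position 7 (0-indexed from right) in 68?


0b1000100, position 7 = 0

0


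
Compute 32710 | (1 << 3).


32710 | (1 << 3) = 32710 | 8 = 32718

32718


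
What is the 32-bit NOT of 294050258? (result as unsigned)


~0b10001100001101101100111010010 = 0b11101110011110010010011000101101 = 4000917037 (32-bit unsigned)

4000917037


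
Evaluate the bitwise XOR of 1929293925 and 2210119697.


0b1110010111111101011000001100101 ^ 0b10000011101110111100000000010001 = 0b11110001010001010111000001110100 = 4047859828

4047859828


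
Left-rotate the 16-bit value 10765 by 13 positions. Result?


Rotate 0b10101000001101 left by 13 (16-bit) = 0b1010010101000001 = 42305

42305


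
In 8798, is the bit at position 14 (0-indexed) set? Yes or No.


0b10001001011110, bit 14 = 0. No

No


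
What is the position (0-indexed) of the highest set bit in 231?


0b11100111. Highest set bit at position 7

7


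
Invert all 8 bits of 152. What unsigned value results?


152 ^ 255 = 103

103


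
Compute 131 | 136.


0b10000011 | 0b10001000 = 0b10001011 = 139

139


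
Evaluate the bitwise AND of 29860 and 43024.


0b111010010100100 & 0b1010100000010000 = 0b10000000000000 = 8192

8192


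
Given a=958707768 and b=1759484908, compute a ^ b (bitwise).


958707768 ^ 1759484908 = 1375413204

1375413204


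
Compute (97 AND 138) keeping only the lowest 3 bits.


Step 1: 97 & 138 = 0
Step 2: 0 & 7 = 0

0


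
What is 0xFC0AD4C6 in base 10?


FC0AD4C6 hex = 4228568262 decimal

4228568262


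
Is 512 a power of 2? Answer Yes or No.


0b1000000000. Only one bit set => Yes

Yes


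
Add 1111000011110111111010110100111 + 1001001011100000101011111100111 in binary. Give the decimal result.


1111000011110111111010110100111 + 1001001011100000101011111100111 = 11000001111011000100110110001110 = 3253489038

3253489038


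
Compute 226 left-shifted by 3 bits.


0b11100010 << 3 = 0b11100010000 = 1808

1808


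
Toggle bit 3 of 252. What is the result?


252 ^ (1 << 3) = 252 ^ 8 = 244

244


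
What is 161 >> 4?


0b10100001 >> 4 = 0b1010 = 10

10


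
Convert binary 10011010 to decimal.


10011010 in decimal = 154

154


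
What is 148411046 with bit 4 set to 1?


148411046 | (1 << 4) = 148411046 | 16 = 148411062

148411062


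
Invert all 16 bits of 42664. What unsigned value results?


42664 ^ 65535 = 22871

22871


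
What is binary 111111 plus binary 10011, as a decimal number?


111111 + 10011 = 1010010 = 82

82


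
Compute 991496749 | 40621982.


0b111011000110010000101000101101 | 0b10011010111101011110011110 = 0b111011011110111101111110111111 = 997973951

997973951


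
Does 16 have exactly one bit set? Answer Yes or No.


0b10000. Only one bit set => Yes

Yes


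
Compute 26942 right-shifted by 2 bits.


0b110100100111110 >> 2 = 0b1101001001111 = 6735

6735


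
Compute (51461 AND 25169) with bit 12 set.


Step 1: 51461 & 25169 = 16385
Step 2: 16385 | (1 << 12) = 16385 | 4096 = 20481

20481


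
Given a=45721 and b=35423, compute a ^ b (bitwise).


45721 ^ 35423 = 14534

14534


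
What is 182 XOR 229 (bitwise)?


0b10110110 ^ 0b11100101 = 0b1010011 = 83

83


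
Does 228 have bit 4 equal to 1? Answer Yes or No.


0b11100100, bit 4 = 0. No

No


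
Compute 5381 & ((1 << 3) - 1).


5381 & 7 = 5

5


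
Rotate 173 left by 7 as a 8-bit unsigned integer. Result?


Rotate 0b10101101 left by 7 (8-bit) = 0b11010110 = 214

214


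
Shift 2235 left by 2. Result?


0b100010111011 << 2 = 0b10001011101100 = 8940

8940


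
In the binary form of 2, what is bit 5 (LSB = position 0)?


0b10, position 5 = 0

0


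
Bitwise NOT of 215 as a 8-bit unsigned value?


~0b11010111 = 0b101000 = 40 (8-bit unsigned)

40


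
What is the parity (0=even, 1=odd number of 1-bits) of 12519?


0b11000011100111 has 8 ones => parity 0

0


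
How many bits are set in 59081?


0b1110011011001001 has 9 set bits

9


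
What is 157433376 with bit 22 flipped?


157433376 ^ (1 << 22) = 157433376 ^ 4194304 = 153239072

153239072


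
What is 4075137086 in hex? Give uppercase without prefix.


4075137086 = F2E5A83E hex

F2E5A83E


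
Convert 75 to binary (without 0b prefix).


75 = 1001011 in binary

1001011


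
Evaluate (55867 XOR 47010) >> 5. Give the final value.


Step 1: 55867 ^ 47010 = 28057
Step 2: 28057 >> 5 = 876

876


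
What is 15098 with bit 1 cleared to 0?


15098 & ~(1 << 1) = 15096

15096


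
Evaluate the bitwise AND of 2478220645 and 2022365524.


0b10010011101101101010010101100101 & 0b1111000100010101101100101010100 = 0b10000100000101000000101000100 = 276988228

276988228


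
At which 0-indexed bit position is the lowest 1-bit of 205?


0b11001101. Lowest set bit at position 0

0


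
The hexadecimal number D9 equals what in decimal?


D9 hex = 217 decimal

217


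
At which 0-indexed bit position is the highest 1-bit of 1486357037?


0b1011000100110000000001000101101. Highest set bit at position 30

30


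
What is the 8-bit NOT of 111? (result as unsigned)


~0b1101111 = 0b10010000 = 144 (8-bit unsigned)

144


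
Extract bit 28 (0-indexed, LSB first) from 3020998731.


0b10110100000100001100100001001011, position 28 = 1

1


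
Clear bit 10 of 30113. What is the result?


30113 & ~(1 << 10) = 29089

29089


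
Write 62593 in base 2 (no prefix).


62593 = 1111010010000001 in binary

1111010010000001


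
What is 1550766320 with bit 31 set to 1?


1550766320 | (1 << 31) = 1550766320 | 2147483648 = 3698249968

3698249968


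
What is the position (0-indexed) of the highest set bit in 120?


0b1111000. Highest set bit at position 6

6


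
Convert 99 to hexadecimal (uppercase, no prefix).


99 = 63 hex

63


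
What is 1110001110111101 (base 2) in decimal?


1110001110111101 in decimal = 58301

58301


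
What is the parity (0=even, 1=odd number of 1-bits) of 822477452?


0b110001000001100000001010001100 has 9 ones => parity 1

1


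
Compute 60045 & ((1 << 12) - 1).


60045 & 4095 = 2701

2701


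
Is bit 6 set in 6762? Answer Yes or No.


0b1101001101010, bit 6 = 1. Yes

Yes


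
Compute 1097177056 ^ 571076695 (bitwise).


0b1000001011001011001011111100000 ^ 0b100010000010011111000001010111 = 0b1100011011011000110011110110111 = 1668048823

1668048823


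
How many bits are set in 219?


0b11011011 has 6 set bits

6


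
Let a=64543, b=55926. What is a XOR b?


64543 ^ 55926 = 9833

9833


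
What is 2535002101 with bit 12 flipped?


2535002101 ^ (1 << 12) = 2535002101 ^ 4096 = 2535006197

2535006197


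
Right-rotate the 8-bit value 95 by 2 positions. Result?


Rotate 0b1011111 right by 2 (8-bit) = 0b11010111 = 215

215


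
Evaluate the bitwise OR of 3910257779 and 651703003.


0b11101001000100011100110001110011 | 0b100110110110000011001011011011 = 0b11101111110110011111111011111011 = 4024041211

4024041211


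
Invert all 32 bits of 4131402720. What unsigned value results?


4131402720 ^ 4294967295 = 163564575

163564575


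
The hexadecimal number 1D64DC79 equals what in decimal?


1D64DC79 hex = 493149305 decimal

493149305


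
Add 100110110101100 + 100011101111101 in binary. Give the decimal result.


100110110101100 + 100011101111101 = 1001010100101001 = 38185

38185


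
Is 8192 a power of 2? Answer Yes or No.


0b10000000000000. Only one bit set => Yes

Yes


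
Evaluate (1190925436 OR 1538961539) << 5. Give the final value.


Step 1: 1190925436 | 1538961539 = 1610527999
Step 2: 1610527999 << 5 = 51536895968

51536895968


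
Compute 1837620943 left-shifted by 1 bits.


0b1101101100001111101111011001111 << 1 = 0b11011011000011111011110110011110 = 3675241886

3675241886


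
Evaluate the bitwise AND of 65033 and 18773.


0b1111111000001001 & 0b100100101010101 = 0b100100000000001 = 18433

18433


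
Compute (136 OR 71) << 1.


Step 1: 136 | 71 = 207
Step 2: 207 << 1 = 414

414


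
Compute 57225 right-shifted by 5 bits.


0b1101111110001001 >> 5 = 0b11011111100 = 1788

1788


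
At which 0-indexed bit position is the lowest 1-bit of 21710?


0b101010011001110. Lowest set bit at position 1

1


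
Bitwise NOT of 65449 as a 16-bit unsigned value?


~0b1111111110101001 = 0b1010110 = 86 (16-bit unsigned)

86


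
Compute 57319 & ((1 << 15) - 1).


57319 & 32767 = 24551

24551


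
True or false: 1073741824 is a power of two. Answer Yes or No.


0b1000000000000000000000000000000. Only one bit set => Yes

Yes


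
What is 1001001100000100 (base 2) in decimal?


1001001100000100 in decimal = 37636

37636


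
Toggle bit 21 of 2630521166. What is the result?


2630521166 ^ (1 << 21) = 2630521166 ^ 2097152 = 2632618318

2632618318


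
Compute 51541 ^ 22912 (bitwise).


0b1100100101010101 ^ 0b101100110000000 = 0b1001000011010101 = 37077

37077


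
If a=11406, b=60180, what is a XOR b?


11406 ^ 60180 = 51098

51098


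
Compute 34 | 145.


0b100010 | 0b10010001 = 0b10110011 = 179

179


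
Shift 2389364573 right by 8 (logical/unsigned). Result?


0b10001110011010101100111101011101 >> 8 = 0b100011100110101011001111 = 9333455

9333455


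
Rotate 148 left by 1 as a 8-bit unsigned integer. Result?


Rotate 0b10010100 left by 1 (8-bit) = 0b101001 = 41

41


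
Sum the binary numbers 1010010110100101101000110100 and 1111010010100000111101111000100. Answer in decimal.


1010010110100101101000110100 + 1111010010100000111101111000100 = 10000100101010101101010111111000 = 2225788408

2225788408


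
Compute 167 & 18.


0b10100111 & 0b10010 = 0b10 = 2

2


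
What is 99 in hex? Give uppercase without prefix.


99 = 63 hex

63


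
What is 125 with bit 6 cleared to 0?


125 & ~(1 << 6) = 61

61


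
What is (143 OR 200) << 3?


Step 1: 143 | 200 = 207
Step 2: 207 << 3 = 1656

1656


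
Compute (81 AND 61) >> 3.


Step 1: 81 & 61 = 17
Step 2: 17 >> 3 = 2

2


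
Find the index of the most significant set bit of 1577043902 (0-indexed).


0b1011101111111111100011110111110. Highest set bit at position 30

30


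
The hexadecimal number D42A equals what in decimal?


D42A hex = 54314 decimal

54314


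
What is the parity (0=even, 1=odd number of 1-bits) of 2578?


0b101000010010 has 4 ones => parity 0

0


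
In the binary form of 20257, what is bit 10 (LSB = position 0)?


0b100111100100001, position 10 = 1

1


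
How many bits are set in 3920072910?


0b11101001101001111001000011001110 has 17 set bits

17


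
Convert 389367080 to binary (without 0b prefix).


389367080 = 10111001101010100010100101000 in binary

10111001101010100010100101000


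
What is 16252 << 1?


0b11111101111100 << 1 = 0b111111011111000 = 32504

32504


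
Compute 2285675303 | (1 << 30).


2285675303 | (1 << 30) = 2285675303 | 1073741824 = 3359417127

3359417127
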